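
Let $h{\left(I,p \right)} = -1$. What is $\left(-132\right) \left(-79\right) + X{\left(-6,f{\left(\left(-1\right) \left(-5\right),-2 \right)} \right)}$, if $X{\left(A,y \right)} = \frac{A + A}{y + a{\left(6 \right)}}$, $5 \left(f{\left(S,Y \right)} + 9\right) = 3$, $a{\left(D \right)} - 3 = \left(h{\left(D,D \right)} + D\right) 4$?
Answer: $\frac{761184}{73} \approx 10427.0$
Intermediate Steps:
$a{\left(D \right)} = -1 + 4 D$ ($a{\left(D \right)} = 3 + \left(-1 + D\right) 4 = 3 + \left(-4 + 4 D\right) = -1 + 4 D$)
$f{\left(S,Y \right)} = - \frac{42}{5}$ ($f{\left(S,Y \right)} = -9 + \frac{1}{5} \cdot 3 = -9 + \frac{3}{5} = - \frac{42}{5}$)
$X{\left(A,y \right)} = \frac{2 A}{23 + y}$ ($X{\left(A,y \right)} = \frac{A + A}{y + \left(-1 + 4 \cdot 6\right)} = \frac{2 A}{y + \left(-1 + 24\right)} = \frac{2 A}{y + 23} = \frac{2 A}{23 + y}$)
$\left(-132\right) \left(-79\right) + X{\left(-6,f{\left(\left(-1\right) \left(-5\right),-2 \right)} \right)} = \left(-132\right) \left(-79\right) + 2 \left(-6\right) \frac{1}{23 - \frac{42}{5}} = 10428 + 2 \left(-6\right) \frac{1}{\frac{73}{5}} = 10428 + 2 \left(-6\right) \frac{5}{73} = 10428 - \frac{60}{73} = \frac{761184}{73}$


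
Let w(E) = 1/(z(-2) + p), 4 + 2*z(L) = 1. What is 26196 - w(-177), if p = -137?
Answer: 7256294/277 ≈ 26196.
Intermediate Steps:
z(L) = -3/2 (z(L) = -2 + (½)*1 = -2 + ½ = -3/2)
w(E) = -2/277 (w(E) = 1/(-3/2 - 137) = 1/(-277/2) = -2/277)
26196 - w(-177) = 26196 - 1*(-2/277) = 26196 + 2/277 = 7256294/277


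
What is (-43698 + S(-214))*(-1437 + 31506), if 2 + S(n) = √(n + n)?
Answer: -1314015300 + 60138*I*√107 ≈ -1.314e+9 + 6.2207e+5*I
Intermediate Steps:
S(n) = -2 + √2*√n (S(n) = -2 + √(n + n) = -2 + √(2*n) = -2 + √2*√n)
(-43698 + S(-214))*(-1437 + 31506) = (-43698 + (-2 + √2*√(-214)))*(-1437 + 31506) = (-43698 + (-2 + √2*(I*√214)))*30069 = (-43698 + (-2 + 2*I*√107))*30069 = (-43700 + 2*I*√107)*30069 = -1314015300 + 60138*I*√107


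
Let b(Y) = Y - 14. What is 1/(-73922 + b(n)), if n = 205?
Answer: -1/73731 ≈ -1.3563e-5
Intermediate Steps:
b(Y) = -14 + Y
1/(-73922 + b(n)) = 1/(-73922 + (-14 + 205)) = 1/(-73922 + 191) = 1/(-73731) = -1/73731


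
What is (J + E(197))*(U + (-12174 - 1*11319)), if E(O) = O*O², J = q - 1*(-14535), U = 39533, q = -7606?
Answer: 122742924080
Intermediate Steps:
J = 6929 (J = -7606 - 1*(-14535) = -7606 + 14535 = 6929)
E(O) = O³
(J + E(197))*(U + (-12174 - 1*11319)) = (6929 + 197³)*(39533 + (-12174 - 1*11319)) = (6929 + 7645373)*(39533 + (-12174 - 11319)) = 7652302*(39533 - 23493) = 7652302*16040 = 122742924080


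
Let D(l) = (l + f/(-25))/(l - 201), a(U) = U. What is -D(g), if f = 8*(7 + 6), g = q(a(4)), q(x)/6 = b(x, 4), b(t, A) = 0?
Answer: -104/5025 ≈ -0.020697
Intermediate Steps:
q(x) = 0 (q(x) = 6*0 = 0)
g = 0
f = 104 (f = 8*13 = 104)
D(l) = (-104/25 + l)/(-201 + l) (D(l) = (l + 104/(-25))/(l - 201) = (l + 104*(-1/25))/(-201 + l) = (l - 104/25)/(-201 + l) = (-104/25 + l)/(-201 + l))
-D(g) = -(-104/25 + 0)/(-201 + 0) = -(-104)/((-201)*25) = -(-1)*(-104)/(201*25) = -1*104/5025 = -104/5025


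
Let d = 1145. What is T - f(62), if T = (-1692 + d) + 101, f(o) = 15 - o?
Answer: -399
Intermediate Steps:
T = -446 (T = (-1692 + 1145) + 101 = -547 + 101 = -446)
T - f(62) = -446 - (15 - 1*62) = -446 - (15 - 62) = -446 - 1*(-47) = -446 + 47 = -399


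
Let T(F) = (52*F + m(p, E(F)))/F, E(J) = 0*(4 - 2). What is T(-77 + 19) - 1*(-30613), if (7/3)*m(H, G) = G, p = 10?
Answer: 30665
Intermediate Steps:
E(J) = 0 (E(J) = 0*2 = 0)
m(H, G) = 3*G/7
T(F) = 52 (T(F) = (52*F + (3/7)*0)/F = (52*F + 0)/F = (52*F)/F = 52)
T(-77 + 19) - 1*(-30613) = 52 - 1*(-30613) = 52 + 30613 = 30665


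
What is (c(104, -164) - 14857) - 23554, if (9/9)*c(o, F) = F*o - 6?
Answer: -55473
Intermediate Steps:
c(o, F) = -6 + F*o (c(o, F) = F*o - 6 = -6 + F*o)
(c(104, -164) - 14857) - 23554 = ((-6 - 164*104) - 14857) - 23554 = ((-6 - 17056) - 14857) - 23554 = (-17062 - 14857) - 23554 = -31919 - 23554 = -55473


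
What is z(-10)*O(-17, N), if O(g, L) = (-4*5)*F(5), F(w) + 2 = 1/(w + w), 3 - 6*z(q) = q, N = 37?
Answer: 247/3 ≈ 82.333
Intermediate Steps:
z(q) = ½ - q/6
F(w) = -2 + 1/(2*w) (F(w) = -2 + 1/(w + w) = -2 + 1/(2*w))
O(g, L) = 38 (O(g, L) = (-4*5)*(-2 + (½)/5) = -20*(-2 + (½)*(⅕)) = -20*(-2 + ⅒) = -20*(-19/10) = 38)
z(-10)*O(-17, N) = (½ - ⅙*(-10))*38 = (½ + 5/3)*38 = (13/6)*38 = 247/3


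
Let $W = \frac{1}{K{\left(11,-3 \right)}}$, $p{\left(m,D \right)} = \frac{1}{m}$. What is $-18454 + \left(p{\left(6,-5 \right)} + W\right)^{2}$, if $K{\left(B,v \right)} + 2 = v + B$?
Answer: $- \frac{166085}{9} \approx -18454.0$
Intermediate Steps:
$K{\left(B,v \right)} = -2 + B + v$ ($K{\left(B,v \right)} = -2 + \left(v + B\right) = -2 + \left(B + v\right) = -2 + B + v$)
$W = \frac{1}{6}$ ($W = \frac{1}{-2 + 11 - 3} = \frac{1}{6} \approx 0.16667$)
$-18454 + \left(p{\left(6,-5 \right)} + W\right)^{2} = -18454 + \left(\frac{1}{6} + \frac{1}{6}\right)^{2} = -18454 + \left(\frac{1}{3}\right)^{2} = -18454 + \frac{1}{9} = - \frac{166085}{9}$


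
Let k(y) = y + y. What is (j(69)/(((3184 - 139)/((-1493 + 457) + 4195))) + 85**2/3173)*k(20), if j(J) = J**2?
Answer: 127317111872/644119 ≈ 1.9766e+5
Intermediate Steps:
k(y) = 2*y
(j(69)/(((3184 - 139)/((-1493 + 457) + 4195))) + 85**2/3173)*k(20) = (69**2/(((3184 - 139)/((-1493 + 457) + 4195))) + 85**2/3173)*(2*20) = (4761/((3045/(-1036 + 4195))) + 7225*(1/3173))*40 = (4761/((3045/3159)) + 7225/3173)*40 = (4761/((3045*(1/3159))) + 7225/3173)*40 = (4761/(1015/1053) + 7225/3173)*40 = (4761*(1053/1015) + 7225/3173)*40 = (5013333/1015 + 7225/3173)*40 = (15914638984/3220595)*40 = 127317111872/644119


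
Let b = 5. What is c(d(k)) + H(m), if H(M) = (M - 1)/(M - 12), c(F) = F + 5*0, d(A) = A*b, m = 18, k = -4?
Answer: -103/6 ≈ -17.167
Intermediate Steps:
d(A) = 5*A (d(A) = A*5 = 5*A)
c(F) = F (c(F) = F + 0 = F)
H(M) = (-1 + M)/(-12 + M)
c(d(k)) + H(m) = 5*(-4) + (-1 + 18)/(-12 + 18) = -20 + 17/6 = -103/6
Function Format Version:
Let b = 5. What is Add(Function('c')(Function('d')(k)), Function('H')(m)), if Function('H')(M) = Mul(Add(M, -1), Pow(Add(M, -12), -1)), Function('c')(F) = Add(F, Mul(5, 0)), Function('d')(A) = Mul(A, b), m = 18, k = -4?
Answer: Rational(-103, 6) ≈ -17.167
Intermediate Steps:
Function('d')(A) = Mul(5, A) (Function('d')(A) = Mul(A, 5) = Mul(5, A))
Function('c')(F) = F (Function('c')(F) = Add(F, 0) = F)
Function('H')(M) = Mul(Pow(Add(-12, M), -1), Add(-1, M)) (Function('H')(M) = Mul(Add(-1, M), Pow(Add(-12, M), -1)) = Mul(Pow(Add(-12, M), -1), Add(-1, M)))
Add(Function('c')(Function('d')(k)), Function('H')(m)) = Add(Mul(5, -4), Mul(Pow(Add(-12, 18), -1), Add(-1, 18))) = Add(-20, Mul(Pow(6, -1), 17)) = Add(-20, Mul(Rational(1, 6), 17)) = Add(-20, Rational(17, 6)) = Rational(-103, 6)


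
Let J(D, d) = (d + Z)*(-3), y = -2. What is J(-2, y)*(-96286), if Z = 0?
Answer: -577716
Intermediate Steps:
J(D, d) = -3*d (J(D, d) = (d + 0)*(-3) = d*(-3) = -3*d)
J(-2, y)*(-96286) = -3*(-2)*(-96286) = 6*(-96286) = -577716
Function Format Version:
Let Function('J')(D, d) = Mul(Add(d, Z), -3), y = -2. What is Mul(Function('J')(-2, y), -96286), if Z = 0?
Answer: -577716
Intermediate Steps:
Function('J')(D, d) = Mul(-3, d) (Function('J')(D, d) = Mul(Add(d, 0), -3) = Mul(d, -3) = Mul(-3, d))
Mul(Function('J')(-2, y), -96286) = Mul(Mul(-3, -2), -96286) = Mul(6, -96286) = -577716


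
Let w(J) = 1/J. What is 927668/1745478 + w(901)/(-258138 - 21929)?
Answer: 2388653896211/4494434276637 ≈ 0.53147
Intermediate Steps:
927668/1745478 + w(901)/(-258138 - 21929) = 927668/1745478 + 1/(901*(-258138 - 21929)) = 927668*(1/1745478) + (1/901)/(-280067) = 9466/17811 + (1/901)*(-1/280067) = 9466/17811 - 1/252340367 = 2388653896211/4494434276637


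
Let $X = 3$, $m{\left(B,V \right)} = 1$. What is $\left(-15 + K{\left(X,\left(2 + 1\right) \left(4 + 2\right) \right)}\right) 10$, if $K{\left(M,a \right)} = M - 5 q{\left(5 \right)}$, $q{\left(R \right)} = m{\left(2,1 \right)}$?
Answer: $-170$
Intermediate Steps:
$q{\left(R \right)} = 1$
$K{\left(M,a \right)} = -5 + M$ ($K{\left(M,a \right)} = M - 5 = -5 + M$)
$\left(-15 + K{\left(X,\left(2 + 1\right) \left(4 + 2\right) \right)}\right) 10 = \left(-15 + \left(-5 + 3\right)\right) 10 = \left(-15 - 2\right) 10 = \left(-17\right) 10 = -170$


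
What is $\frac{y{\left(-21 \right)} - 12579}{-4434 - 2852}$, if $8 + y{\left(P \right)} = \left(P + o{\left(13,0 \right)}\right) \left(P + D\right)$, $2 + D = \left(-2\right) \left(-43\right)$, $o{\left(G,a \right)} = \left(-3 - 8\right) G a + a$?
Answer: $\frac{6955}{3643} \approx 1.9091$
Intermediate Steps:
$o{\left(G,a \right)} = a - 11 G a$ ($o{\left(G,a \right)} = \left(-3 - 8\right) G a + a = - 11 G a + a = a - 11 G a$)
$D = 84$ ($D = -2 - -86 = -2 + 86 = 84$)
$y{\left(P \right)} = -8 + P \left(84 + P\right)$ ($y{\left(P \right)} = -8 + \left(P + 0 \left(1 - 143\right)\right) \left(P + 84\right) = -8 + \left(P + 0 \left(1 - 143\right)\right) \left(84 + P\right) = -8 + \left(P + 0 \left(-142\right)\right) \left(84 + P\right) = -8 + \left(P + 0\right) \left(84 + P\right) = -8 + P \left(84 + P\right)$)
$\frac{y{\left(-21 \right)} - 12579}{-4434 - 2852} = \frac{\left(-8 + \left(-21\right)^{2} + 84 \left(-21\right)\right) - 12579}{-4434 - 2852} = \frac{\left(-8 + 441 - 1764\right) - 12579}{-7286} = \left(-1331 - 12579\right) \left(- \frac{1}{7286}\right) = \left(-13910\right) \left(- \frac{1}{7286}\right) = \frac{6955}{3643}$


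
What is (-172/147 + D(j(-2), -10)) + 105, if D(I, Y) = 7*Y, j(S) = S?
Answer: 4973/147 ≈ 33.830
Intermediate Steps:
(-172/147 + D(j(-2), -10)) + 105 = (-172/147 + 7*(-10)) + 105 = (-172*1/147 - 70) + 105 = (-172/147 - 70) + 105 = -10462/147 + 105 = 4973/147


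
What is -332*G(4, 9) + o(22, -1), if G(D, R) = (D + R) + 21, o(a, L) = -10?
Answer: -11298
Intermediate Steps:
G(D, R) = 21 + D + R
-332*G(4, 9) + o(22, -1) = -332*(21 + 4 + 9) - 10 = -332*34 - 10 = -11288 - 10 = -11298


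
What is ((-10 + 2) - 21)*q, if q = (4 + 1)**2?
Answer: -725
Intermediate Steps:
q = 25 (q = 5**2 = 25)
((-10 + 2) - 21)*q = ((-10 + 2) - 21)*25 = (-8 - 21)*25 = -29*25 = -725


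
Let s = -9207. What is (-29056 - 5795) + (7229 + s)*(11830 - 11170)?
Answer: -1340331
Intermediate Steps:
(-29056 - 5795) + (7229 + s)*(11830 - 11170) = (-29056 - 5795) + (7229 - 9207)*(11830 - 11170) = -34851 - 1978*660 = -34851 - 1305480 = -1340331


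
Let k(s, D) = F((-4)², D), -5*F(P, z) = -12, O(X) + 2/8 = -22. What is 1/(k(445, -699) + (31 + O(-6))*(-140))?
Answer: -5/6113 ≈ -0.00081793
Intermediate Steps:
O(X) = -89/4 (O(X) = -¼ - 22 = -89/4)
F(P, z) = 12/5 (F(P, z) = -⅕*(-12) = 12/5)
k(s, D) = 12/5
1/(k(445, -699) + (31 + O(-6))*(-140)) = 1/(12/5 + (31 - 89/4)*(-140)) = 1/(12/5 + (35/4)*(-140)) = 1/(12/5 - 1225) = 1/(-6113/5) = -5/6113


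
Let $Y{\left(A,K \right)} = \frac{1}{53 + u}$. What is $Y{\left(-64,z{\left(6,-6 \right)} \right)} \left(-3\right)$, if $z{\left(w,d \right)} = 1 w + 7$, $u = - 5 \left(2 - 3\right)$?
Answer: $- \frac{3}{58} \approx -0.051724$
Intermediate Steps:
$u = 5$ ($u = \left(-5\right) \left(-1\right) = 5$)
$z{\left(w,d \right)} = 7 + w$ ($z{\left(w,d \right)} = w + 7 = 7 + w$)
$Y{\left(A,K \right)} = \frac{1}{58}$ ($Y{\left(A,K \right)} = \frac{1}{53 + 5} = \frac{1}{58}$)
$Y{\left(-64,z{\left(6,-6 \right)} \right)} \left(-3\right) = \frac{1}{58} \left(-3\right) = - \frac{3}{58}$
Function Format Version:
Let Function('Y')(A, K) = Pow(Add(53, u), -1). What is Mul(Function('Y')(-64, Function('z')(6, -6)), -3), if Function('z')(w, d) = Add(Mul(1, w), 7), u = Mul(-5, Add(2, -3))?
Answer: Rational(-3, 58) ≈ -0.051724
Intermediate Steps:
u = 5 (u = Mul(-5, -1) = 5)
Function('z')(w, d) = Add(7, w) (Function('z')(w, d) = Add(w, 7) = Add(7, w))
Function('Y')(A, K) = Rational(1, 58) (Function('Y')(A, K) = Pow(Add(53, 5), -1) = Pow(58, -1) = Rational(1, 58))
Mul(Function('Y')(-64, Function('z')(6, -6)), -3) = Mul(Rational(1, 58), -3) = Rational(-3, 58)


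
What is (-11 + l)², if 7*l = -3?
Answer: 6400/49 ≈ 130.61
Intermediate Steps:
l = -3/7 (l = (⅐)*(-3) = -3/7 ≈ -0.42857)
(-11 + l)² = (-11 - 3/7)² = (-80/7)² = 6400/49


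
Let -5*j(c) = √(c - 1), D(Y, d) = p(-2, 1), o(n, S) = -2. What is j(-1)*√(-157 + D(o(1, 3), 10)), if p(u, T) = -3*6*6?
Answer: √530/5 ≈ 4.6043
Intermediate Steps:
p(u, T) = -108 (p(u, T) = -18*6 = -108)
D(Y, d) = -108
j(c) = -√(-1 + c)/5 (j(c) = -√(c - 1)/5 = -√(-1 + c)/5)
j(-1)*√(-157 + D(o(1, 3), 10)) = (-√(-1 - 1)/5)*√(-157 - 108) = (-I*√2/5)*√(-265) = (-I*√2/5)*(I*√265) = √530/5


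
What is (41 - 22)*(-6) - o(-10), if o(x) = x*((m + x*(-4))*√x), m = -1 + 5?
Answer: -114 + 440*I*√10 ≈ -114.0 + 1391.4*I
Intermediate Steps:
m = 4
o(x) = x^(3/2)*(4 - 4*x) (o(x) = x*((4 + x*(-4))*√x) = x*((4 - 4*x)*√x) = x*(√x*(4 - 4*x)) = x^(3/2)*(4 - 4*x))
(41 - 22)*(-6) - o(-10) = (41 - 22)*(-6) - 4*(-10)^(3/2)*(1 - 1*(-10)) = 19*(-6) - 4*(-10*I*√10)*(1 + 10) = -114 - 4*(-10*I*√10)*11 = -114 - (-440)*I*√10 = -114 + 440*I*√10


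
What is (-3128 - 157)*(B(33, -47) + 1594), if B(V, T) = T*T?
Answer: -12492855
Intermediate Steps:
B(V, T) = T²
(-3128 - 157)*(B(33, -47) + 1594) = (-3128 - 157)*((-47)² + 1594) = -3285*(2209 + 1594) = -3285*3803 = -12492855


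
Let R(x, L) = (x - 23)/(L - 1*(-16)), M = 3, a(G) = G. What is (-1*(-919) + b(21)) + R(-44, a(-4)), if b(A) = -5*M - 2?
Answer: 10757/12 ≈ 896.42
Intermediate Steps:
R(x, L) = (-23 + x)/(16 + L) (R(x, L) = (-23 + x)/(L + 16) = (-23 + x)/(16 + L))
b(A) = -17 (b(A) = -5*3 - 2 = -15 - 2 = -17)
(-1*(-919) + b(21)) + R(-44, a(-4)) = (-1*(-919) - 17) + (-23 - 44)/(16 - 4) = (919 - 17) - 67/12 = 902 + (1/12)*(-67) = 902 - 67/12 = 10757/12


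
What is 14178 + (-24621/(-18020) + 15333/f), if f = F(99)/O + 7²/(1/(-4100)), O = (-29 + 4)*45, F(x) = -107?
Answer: 57748608630216633/4072743321860 ≈ 14179.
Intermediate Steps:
O = -1125 (O = -25*45 = -1125)
f = -226012393/1125 (f = -107/(-1125) + 7²/(1/(-4100)) = -107*(-1/1125) + 49/(-1/4100) = 107/1125 + 49*(-4100) = 107/1125 - 200900 = -226012393/1125 ≈ -2.0090e+5)
14178 + (-24621/(-18020) + 15333/f) = 14178 + (-24621/(-18020) + 15333/(-226012393/1125)) = 14178 + (-24621*(-1/18020) + 15333*(-1125/226012393)) = 14178 + (24621/18020 - 17249625/226012393) = 14178 + 5253812885553/4072743321860 = 57748608630216633/4072743321860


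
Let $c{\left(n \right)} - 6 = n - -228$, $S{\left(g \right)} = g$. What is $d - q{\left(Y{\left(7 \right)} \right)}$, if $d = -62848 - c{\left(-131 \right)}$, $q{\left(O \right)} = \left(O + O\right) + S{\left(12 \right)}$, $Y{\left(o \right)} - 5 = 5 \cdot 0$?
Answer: $-62973$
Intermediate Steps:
$Y{\left(o \right)} = 5$ ($Y{\left(o \right)} = 5 + 5 \cdot 0 = 5 + 0 = 5$)
$c{\left(n \right)} = 234 + n$ ($c{\left(n \right)} = 6 + \left(n - -228\right) = 6 + \left(n + 228\right) = 6 + \left(228 + n\right) = 234 + n$)
$q{\left(O \right)} = 12 + 2 O$ ($q{\left(O \right)} = \left(O + O\right) + 12 = 2 O + 12 = 12 + 2 O$)
$d = -62951$ ($d = -62848 - \left(234 - 131\right) = -62848 - 103 = -62951$)
$d - q{\left(Y{\left(7 \right)} \right)} = -62951 - \left(12 + 2 \cdot 5\right) = -62951 - \left(12 + 10\right) = -62951 - 22 = -62973$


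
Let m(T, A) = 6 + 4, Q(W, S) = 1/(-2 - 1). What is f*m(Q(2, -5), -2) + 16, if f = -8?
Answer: -64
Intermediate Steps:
Q(W, S) = -⅓ (Q(W, S) = 1/(-3) = -⅓)
m(T, A) = 10
f*m(Q(2, -5), -2) + 16 = -8*10 + 16 = -80 + 16 = -64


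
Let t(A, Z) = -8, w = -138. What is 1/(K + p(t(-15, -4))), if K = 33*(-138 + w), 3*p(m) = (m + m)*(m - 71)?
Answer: -3/26060 ≈ -0.00011512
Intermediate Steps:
p(m) = 2*m*(-71 + m)/3 (p(m) = ((m + m)*(m - 71))/3 = ((2*m)*(-71 + m))/3 = (2*m*(-71 + m))/3 = 2*m*(-71 + m)/3)
K = -9108 (K = 33*(-138 - 138) = 33*(-276) = -9108)
1/(K + p(t(-15, -4))) = 1/(-9108 + (⅔)*(-8)*(-71 - 8)) = 1/(-9108 + (⅔)*(-8)*(-79)) = 1/(-9108 + 1264/3) = 1/(-26060/3) = -3/26060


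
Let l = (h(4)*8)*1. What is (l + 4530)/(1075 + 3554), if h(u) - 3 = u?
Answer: 4586/4629 ≈ 0.99071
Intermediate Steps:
h(u) = 3 + u
l = 56 (l = ((3 + 4)*8)*1 = (7*8)*1 = 56*1 = 56)
(l + 4530)/(1075 + 3554) = (56 + 4530)/(1075 + 3554) = 4586/4629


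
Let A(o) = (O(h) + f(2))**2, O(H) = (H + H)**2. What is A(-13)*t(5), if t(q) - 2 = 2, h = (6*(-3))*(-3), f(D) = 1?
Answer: 544288900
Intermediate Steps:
h = 54 (h = -18*(-3) = 54)
O(H) = 4*H**2 (O(H) = (2*H)**2 = 4*H**2)
A(o) = 136072225 (A(o) = (4*54**2 + 1)**2 = (4*2916 + 1)**2 = (11664 + 1)**2 = 11665**2 = 136072225)
t(q) = 4 (t(q) = 2 + 2 = 4)
A(-13)*t(5) = 136072225*4 = 544288900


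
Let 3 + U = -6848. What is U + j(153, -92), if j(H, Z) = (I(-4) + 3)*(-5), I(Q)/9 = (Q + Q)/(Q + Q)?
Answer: -6911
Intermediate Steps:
U = -6851 (U = -3 - 6848 = -6851)
I(Q) = 9 (I(Q) = 9*((Q + Q)/(Q + Q)) = 9*((2*Q)/((2*Q))) = 9*((2*Q)*(1/(2*Q))) = 9*1 = 9)
j(H, Z) = -60 (j(H, Z) = (9 + 3)*(-5) = 12*(-5) = -60)
U + j(153, -92) = -6851 - 60 = -6911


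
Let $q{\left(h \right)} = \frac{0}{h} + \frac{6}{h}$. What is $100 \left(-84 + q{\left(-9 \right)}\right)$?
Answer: $- \frac{25400}{3} \approx -8466.7$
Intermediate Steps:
$q{\left(h \right)} = \frac{6}{h}$ ($q{\left(h \right)} = 0 + \frac{6}{h} = \frac{6}{h}$)
$100 \left(-84 + q{\left(-9 \right)}\right) = 100 \left(-84 + \frac{6}{-9}\right) = 100 \left(-84 + 6 \left(- \frac{1}{9}\right)\right) = 100 \left(-84 - \frac{2}{3}\right) = 100 \left(- \frac{254}{3}\right) = - \frac{25400}{3}$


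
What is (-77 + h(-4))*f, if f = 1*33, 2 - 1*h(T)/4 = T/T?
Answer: -2409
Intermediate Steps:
h(T) = 4 (h(T) = 8 - 4*T/T = 8 - 4*1 = 8 - 4 = 4)
f = 33
(-77 + h(-4))*f = (-77 + 4)*33 = -73*33 = -2409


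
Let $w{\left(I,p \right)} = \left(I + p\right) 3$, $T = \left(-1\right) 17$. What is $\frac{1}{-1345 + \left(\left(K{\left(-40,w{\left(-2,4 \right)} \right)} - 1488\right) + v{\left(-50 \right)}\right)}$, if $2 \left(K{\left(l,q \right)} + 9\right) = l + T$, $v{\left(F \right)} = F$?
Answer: $- \frac{2}{5841} \approx -0.00034241$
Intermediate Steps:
$T = -17$
$w{\left(I,p \right)} = 3 I + 3 p$
$K{\left(l,q \right)} = - \frac{35}{2} + \frac{l}{2}$ ($K{\left(l,q \right)} = -9 + \frac{l - 17}{2} = -9 + \frac{-17 + l}{2} = -9 + \left(- \frac{17}{2} + \frac{l}{2}\right) = - \frac{35}{2} + \frac{l}{2}$)
$\frac{1}{-1345 + \left(\left(K{\left(-40,w{\left(-2,4 \right)} \right)} - 1488\right) + v{\left(-50 \right)}\right)} = \frac{1}{-1345 + \left(\left(\left(- \frac{35}{2} + \frac{1}{2} \left(-40\right)\right) - 1488\right) - 50\right)} = \frac{1}{-1345 - \frac{3151}{2}} = \frac{1}{- \frac{5841}{2}} = - \frac{2}{5841}$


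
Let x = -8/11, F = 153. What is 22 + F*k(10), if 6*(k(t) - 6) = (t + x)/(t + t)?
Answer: 209401/220 ≈ 951.82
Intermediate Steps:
x = -8/11 (x = -8*1/11 = -8/11 ≈ -0.72727)
k(t) = 6 + (-8/11 + t)/(12*t) (k(t) = 6 + ((t - 8/11)/(t + t))/6 = 6 + ((-8/11 + t)/((2*t)))/6 = 6 + ((-8/11 + t)*(1/(2*t)))/6 = 6 + ((-8/11 + t)/(2*t))/6 = 6 + (-8/11 + t)/(12*t))
22 + F*k(10) = 22 + 153*((1/132)*(-8 + 803*10)/10) = 22 + 153*((1/132)*(⅒)*(-8 + 8030)) = 22 + 153*((1/132)*(⅒)*8022) = 22 + 153*(1337/220) = 22 + 204561/220 = 209401/220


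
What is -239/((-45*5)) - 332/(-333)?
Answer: 17143/8325 ≈ 2.0592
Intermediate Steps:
-239/((-45*5)) - 332/(-333) = -239/(-225) - 332*(-1/333) = -239*(-1/225) + 332/333 = 239/225 + 332/333 = 17143/8325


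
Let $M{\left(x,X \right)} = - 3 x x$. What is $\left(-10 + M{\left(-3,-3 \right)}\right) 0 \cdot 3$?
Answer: $0$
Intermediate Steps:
$M{\left(x,X \right)} = - 3 x^{2}$
$\left(-10 + M{\left(-3,-3 \right)}\right) 0 \cdot 3 = \left(-10 - 3 \left(-3\right)^{2}\right) 0 \cdot 3 = \left(-10 - 27\right) 0 = \left(-37\right) 0 = 0$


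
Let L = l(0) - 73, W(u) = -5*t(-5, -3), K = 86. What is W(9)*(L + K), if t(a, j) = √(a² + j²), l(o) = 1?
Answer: -70*√34 ≈ -408.17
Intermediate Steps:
W(u) = -5*√34 (W(u) = -5*√((-5)² + (-3)²) = -5*√(25 + 9) = -5*√34)
L = -72 (L = 1 - 73 = -72)
W(9)*(L + K) = (-5*√34)*(-72 + 86) = -5*√34*14 = -70*√34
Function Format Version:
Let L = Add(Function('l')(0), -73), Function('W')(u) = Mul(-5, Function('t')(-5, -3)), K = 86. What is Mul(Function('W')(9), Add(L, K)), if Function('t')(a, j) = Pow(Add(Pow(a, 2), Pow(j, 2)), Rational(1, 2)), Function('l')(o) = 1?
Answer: Mul(-70, Pow(34, Rational(1, 2))) ≈ -408.17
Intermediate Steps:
Function('W')(u) = Mul(-5, Pow(34, Rational(1, 2))) (Function('W')(u) = Mul(-5, Pow(Add(Pow(-5, 2), Pow(-3, 2)), Rational(1, 2))) = Mul(-5, Pow(Add(25, 9), Rational(1, 2))) = Mul(-5, Pow(34, Rational(1, 2))))
L = -72 (L = Add(1, -73) = -72)
Mul(Function('W')(9), Add(L, K)) = Mul(Mul(-5, Pow(34, Rational(1, 2))), Add(-72, 86)) = Mul(Mul(-5, Pow(34, Rational(1, 2))), 14) = Mul(-70, Pow(34, Rational(1, 2)))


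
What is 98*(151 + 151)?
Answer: 29596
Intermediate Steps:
98*(151 + 151) = 98*302 = 29596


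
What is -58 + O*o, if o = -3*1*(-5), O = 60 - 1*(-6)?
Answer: 932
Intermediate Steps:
O = 66 (O = 60 + 6 = 66)
o = 15 (o = -3*(-5) = 15)
-58 + O*o = -58 + 66*15 = -58 + 990 = 932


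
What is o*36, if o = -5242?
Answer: -188712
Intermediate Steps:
o*36 = -5242*36 = -188712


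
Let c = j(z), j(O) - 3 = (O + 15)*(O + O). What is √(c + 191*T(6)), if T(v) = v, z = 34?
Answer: √4481 ≈ 66.940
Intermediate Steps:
j(O) = 3 + 2*O*(15 + O) (j(O) = 3 + (O + 15)*(O + O) = 3 + (15 + O)*(2*O) = 3 + 2*O*(15 + O))
c = 3335 (c = 3 + 2*34² + 30*34 = 3 + 2*1156 + 1020 = 3 + 2312 + 1020 = 3335)
√(c + 191*T(6)) = √(3335 + 191*6) = √(3335 + 1146) = √4481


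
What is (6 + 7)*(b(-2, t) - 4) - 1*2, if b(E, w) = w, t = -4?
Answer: -106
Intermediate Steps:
(6 + 7)*(b(-2, t) - 4) - 1*2 = (6 + 7)*(-4 - 4) - 1*2 = 13*(-8) - 2 = -104 - 2 = -106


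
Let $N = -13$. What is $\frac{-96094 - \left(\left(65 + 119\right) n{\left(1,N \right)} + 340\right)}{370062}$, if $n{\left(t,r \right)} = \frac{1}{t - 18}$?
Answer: $- \frac{273199}{1048509} \approx -0.26056$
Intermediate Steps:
$n{\left(t,r \right)} = \frac{1}{-18 + t}$
$\frac{-96094 - \left(\left(65 + 119\right) n{\left(1,N \right)} + 340\right)}{370062} = \frac{-96094 - \left(\frac{65 + 119}{-18 + 1} + 340\right)}{370062} = \left(-96094 - \left(\frac{184}{-17} + 340\right)\right) \frac{1}{370062} = \left(-96094 - \left(184 \left(- \frac{1}{17}\right) + 340\right)\right) \frac{1}{370062} = \left(-96094 - \left(- \frac{184}{17} + 340\right)\right) \frac{1}{370062} = \left(-96094 - \frac{5596}{17}\right) \frac{1}{370062} = \left(- \frac{1639194}{17}\right) \frac{1}{370062} = - \frac{273199}{1048509}$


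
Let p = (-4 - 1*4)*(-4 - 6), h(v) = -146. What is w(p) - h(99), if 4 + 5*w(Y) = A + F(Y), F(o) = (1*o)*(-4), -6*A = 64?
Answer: 1186/15 ≈ 79.067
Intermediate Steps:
A = -32/3 (A = -⅙*64 = -32/3 ≈ -10.667)
F(o) = -4*o (F(o) = o*(-4) = -4*o)
p = 80 (p = (-4 - 4)*(-10) = -8*(-10) = 80)
w(Y) = -44/15 - 4*Y/5 (w(Y) = -⅘ + (-32/3 - 4*Y)/5 = -⅘ + (-32/15 - 4*Y/5) = -44/15 - 4*Y/5)
w(p) - h(99) = (-44/15 - ⅘*80) - 1*(-146) = (-44/15 - 64) + 146 = -1004/15 + 146 = 1186/15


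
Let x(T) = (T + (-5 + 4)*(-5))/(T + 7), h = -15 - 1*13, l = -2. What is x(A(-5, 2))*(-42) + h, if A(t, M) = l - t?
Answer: -308/5 ≈ -61.600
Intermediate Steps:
A(t, M) = -2 - t
h = -28 (h = -15 - 13 = -28)
x(T) = (5 + T)/(7 + T) (x(T) = (T - 1*(-5))/(7 + T) = (T + 5)/(7 + T) = (5 + T)/(7 + T))
x(A(-5, 2))*(-42) + h = ((5 + (-2 - 1*(-5)))/(7 + (-2 - 1*(-5))))*(-42) - 28 = ((5 + (-2 + 5))/(7 + (-2 + 5)))*(-42) - 28 = ((5 + 3)/(7 + 3))*(-42) - 28 = (8/10)*(-42) - 28 = ((1/10)*8)*(-42) - 28 = (4/5)*(-42) - 28 = -168/5 - 28 = -308/5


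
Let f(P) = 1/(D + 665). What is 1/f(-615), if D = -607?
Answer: 58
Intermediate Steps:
f(P) = 1/58 (f(P) = 1/(-607 + 665) = 1/58)
1/f(-615) = 1/(1/58) = 58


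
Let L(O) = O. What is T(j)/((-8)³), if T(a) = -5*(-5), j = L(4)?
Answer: -25/512 ≈ -0.048828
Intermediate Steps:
j = 4
T(a) = 25
T(j)/((-8)³) = 25/((-8)³) = 25/(-512) = 25*(-1/512) = -25/512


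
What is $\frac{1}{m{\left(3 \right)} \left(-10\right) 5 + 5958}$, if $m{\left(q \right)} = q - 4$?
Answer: $\frac{1}{6008} \approx 0.00016644$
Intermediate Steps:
$m{\left(q \right)} = -4 + q$
$\frac{1}{m{\left(3 \right)} \left(-10\right) 5 + 5958} = \frac{1}{\left(-4 + 3\right) \left(-10\right) 5 + 5958} = \frac{1}{\left(-1\right) \left(-10\right) 5 + 5958} = \frac{1}{10 \cdot 5 + 5958} = \frac{1}{50 + 5958} = \frac{1}{6008}$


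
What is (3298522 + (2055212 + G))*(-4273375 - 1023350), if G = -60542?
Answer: -28036582396200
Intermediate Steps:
(3298522 + (2055212 + G))*(-4273375 - 1023350) = (3298522 + (2055212 - 60542))*(-4273375 - 1023350) = (3298522 + 1994670)*(-5296725) = 5293192*(-5296725) = -28036582396200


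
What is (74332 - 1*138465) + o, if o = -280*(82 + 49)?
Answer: -100813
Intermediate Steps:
o = -36680 (o = -280*131 = -36680)
(74332 - 1*138465) + o = (74332 - 1*138465) - 36680 = (74332 - 138465) - 36680 = -64133 - 36680 = -100813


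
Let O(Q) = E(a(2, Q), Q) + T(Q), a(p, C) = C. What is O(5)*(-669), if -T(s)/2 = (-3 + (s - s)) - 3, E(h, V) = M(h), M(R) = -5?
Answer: -4683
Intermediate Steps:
E(h, V) = -5
T(s) = 12 (T(s) = -2*((-3 + (s - s)) - 3) = -2*((-3 + 0) - 3) = -2*(-3 - 3) = -2*(-6) = 12)
O(Q) = 7 (O(Q) = -5 + 12 = 7)
O(5)*(-669) = 7*(-669) = -4683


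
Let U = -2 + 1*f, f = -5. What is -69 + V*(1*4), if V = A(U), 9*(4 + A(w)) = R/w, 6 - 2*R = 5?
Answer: -5357/63 ≈ -85.032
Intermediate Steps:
R = 1/2 (R = 3 - 1/2*5 = 3 - 5/2 = 1/2 ≈ 0.50000)
U = -7 (U = -2 + 1*(-5) = -2 - 5 = -7)
A(w) = -4 + 1/(18*w) (A(w) = -4 + (1/(2*w))/9 = -4 + 1/(18*w))
V = -505/126 (V = -4 + (1/18)/(-7) = -4 + (1/18)*(-1/7) = -4 - 1/126 = -505/126 ≈ -4.0079)
-69 + V*(1*4) = -69 - 505*4/126 = -69 - 505/126*4 = -69 - 1010/63 = -5357/63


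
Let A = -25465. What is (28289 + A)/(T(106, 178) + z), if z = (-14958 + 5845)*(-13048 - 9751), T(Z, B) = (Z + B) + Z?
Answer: 2824/207767677 ≈ 1.3592e-5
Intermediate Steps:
T(Z, B) = B + 2*Z (T(Z, B) = (B + Z) + Z = B + 2*Z)
z = 207767287 (z = -9113*(-22799) = 207767287)
(28289 + A)/(T(106, 178) + z) = (28289 - 25465)/((178 + 2*106) + 207767287) = 2824/((178 + 212) + 207767287) = 2824/(390 + 207767287) = 2824/207767677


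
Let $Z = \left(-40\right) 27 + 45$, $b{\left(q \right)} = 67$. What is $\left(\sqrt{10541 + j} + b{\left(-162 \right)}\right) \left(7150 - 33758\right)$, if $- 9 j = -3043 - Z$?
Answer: $-1782736 - \frac{26608 \sqrt{96877}}{3} \approx -4.5433 \cdot 10^{6}$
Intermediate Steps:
$Z = -1035$ ($Z = -1080 + 45 = -1035$)
$j = \frac{2008}{9}$ ($j = - \frac{-3043 - -1035}{9} = - \frac{-3043 + 1035}{9} = \left(- \frac{1}{9}\right) \left(-2008\right) = \frac{2008}{9} \approx 223.11$)
$\left(\sqrt{10541 + j} + b{\left(-162 \right)}\right) \left(7150 - 33758\right) = \left(\sqrt{10541 + \frac{2008}{9}} + 67\right) \left(7150 - 33758\right) = \left(\sqrt{\frac{96877}{9}} + 67\right) \left(-26608\right) = \left(\frac{\sqrt{96877}}{3} + 67\right) \left(-26608\right) = \left(67 + \frac{\sqrt{96877}}{3}\right) \left(-26608\right) = -1782736 - \frac{26608 \sqrt{96877}}{3}$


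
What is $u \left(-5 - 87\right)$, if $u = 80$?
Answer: $-7360$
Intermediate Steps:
$u \left(-5 - 87\right) = 80 \left(-5 - 87\right) = 80 \left(-92\right) = -7360$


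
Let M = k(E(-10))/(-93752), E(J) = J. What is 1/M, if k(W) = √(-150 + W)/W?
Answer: -23438*I*√10 ≈ -74118.0*I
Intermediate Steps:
k(W) = √(-150 + W)/W
M = I*√10/234380 (M = (√(-150 - 10)/(-10))/(-93752) = -2*I*√10/5*(-1/93752) = I*√10/234380 ≈ 1.3492e-5*I)
1/M = 1/(I*√10/234380) = -23438*I*√10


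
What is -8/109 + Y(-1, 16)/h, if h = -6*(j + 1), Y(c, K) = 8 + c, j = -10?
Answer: 331/5886 ≈ 0.056235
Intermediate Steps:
h = 54 (h = -6*(-10 + 1) = -6*(-9) = 54)
-8/109 + Y(-1, 16)/h = -8/109 + (8 - 1)/54 = -8*1/109 + 7*(1/54) = -8/109 + 7/54 = 331/5886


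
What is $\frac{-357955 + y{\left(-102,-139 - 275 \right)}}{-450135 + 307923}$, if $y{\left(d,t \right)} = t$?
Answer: $\frac{358369}{142212} \approx 2.52$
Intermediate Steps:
$\frac{-357955 + y{\left(-102,-139 - 275 \right)}}{-450135 + 307923} = \frac{-357955 - 414}{-450135 + 307923} = \frac{-357955 - 414}{-142212} = \left(-357955 - 414\right) \left(- \frac{1}{142212}\right) = \left(-358369\right) \left(- \frac{1}{142212}\right) = \frac{358369}{142212}$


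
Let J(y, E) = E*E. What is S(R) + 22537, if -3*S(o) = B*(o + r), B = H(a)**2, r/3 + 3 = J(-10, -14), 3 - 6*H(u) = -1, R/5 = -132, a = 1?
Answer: 22549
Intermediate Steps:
R = -660 (R = 5*(-132) = -660)
J(y, E) = E**2
H(u) = 2/3 (H(u) = 1/2 - 1/6*(-1) = 1/2 + 1/6 = 2/3)
r = 579 (r = -9 + 3*(-14)**2 = -9 + 3*196 = -9 + 588 = 579)
B = 4/9 (B = (2/3)**2 = 4/9 ≈ 0.44444)
S(o) = -772/9 - 4*o/27 (S(o) = -4*(o + 579)/27 = -4*(579 + o)/27 = -(772/3 + 4*o/9)/3 = -772/9 - 4*o/27)
S(R) + 22537 = (-772/9 - 4/27*(-660)) + 22537 = (-772/9 + 880/9) + 22537 = 12 + 22537 = 22549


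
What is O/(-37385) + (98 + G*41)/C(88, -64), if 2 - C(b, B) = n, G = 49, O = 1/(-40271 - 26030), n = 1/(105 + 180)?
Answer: 1488424669128644/1410359181565 ≈ 1055.4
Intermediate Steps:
n = 1/285 ≈ 0.0035088
O = -1/66301 (O = 1/(-66301) = -1/66301 ≈ -1.5083e-5)
C(b, B) = 569/285 (C(b, B) = 2 - 1*1/285 = 2 - 1/285 = 569/285)
O/(-37385) + (98 + G*41)/C(88, -64) = -1/66301/(-37385) + (98 + 49*41)/(569/285) = -1/66301*(-1/37385) + (98 + 2009)*(285/569) = 1/2478662885 + 2107*(285/569) = 1/2478662885 + 600495/569 = 1488424669128644/1410359181565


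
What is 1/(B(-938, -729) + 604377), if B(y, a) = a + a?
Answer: 1/602919 ≈ 1.6586e-6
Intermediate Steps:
B(y, a) = 2*a
1/(B(-938, -729) + 604377) = 1/(2*(-729) + 604377) = 1/(-1458 + 604377) = 1/602919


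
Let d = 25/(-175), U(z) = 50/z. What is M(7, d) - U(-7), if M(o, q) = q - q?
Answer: 50/7 ≈ 7.1429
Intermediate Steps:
d = -1/7 (d = 25*(-1/175) = -1/7 ≈ -0.14286)
M(o, q) = 0
M(7, d) - U(-7) = 0 - 50/(-7) = 0 - 50*(-1)/7 = 0 - 1*(-50/7) = 0 + 50/7 = 50/7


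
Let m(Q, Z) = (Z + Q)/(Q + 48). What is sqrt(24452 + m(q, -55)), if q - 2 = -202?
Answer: sqrt(141244442)/76 ≈ 156.38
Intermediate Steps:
q = -200 (q = 2 - 202 = -200)
m(Q, Z) = (Q + Z)/(48 + Q)
sqrt(24452 + m(q, -55)) = sqrt(24452 + (-200 - 55)/(48 - 200)) = sqrt(24452 - 255/(-152)) = sqrt(24452 - 1/152*(-255)) = sqrt(24452 + 255/152) = sqrt(3716959/152) = sqrt(141244442)/76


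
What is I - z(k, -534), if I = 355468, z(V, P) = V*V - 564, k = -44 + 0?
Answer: 354096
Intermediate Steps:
k = -44
z(V, P) = -564 + V² (z(V, P) = V² - 564 = -564 + V²)
I - z(k, -534) = 355468 - (-564 + (-44)²) = 355468 - (-564 + 1936) = 355468 - 1*1372 = 355468 - 1372 = 354096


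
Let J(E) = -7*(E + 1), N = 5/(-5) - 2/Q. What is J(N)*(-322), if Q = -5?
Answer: 4508/5 ≈ 901.60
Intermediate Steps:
N = -3/5 (N = 5/(-5) - 2/(-5) = 5*(-1/5) - 2*(-1/5) = -1 + 2/5 = -3/5 ≈ -0.60000)
J(E) = -7 - 7*E (J(E) = -7*(1 + E) = -7 - 7*E)
J(N)*(-322) = (-7 - 7*(-3/5))*(-322) = (-7 + 21/5)*(-322) = -14/5*(-322) = 4508/5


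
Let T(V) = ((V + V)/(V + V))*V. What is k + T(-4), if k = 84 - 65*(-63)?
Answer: 4175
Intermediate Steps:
k = 4179 (k = 84 + 4095 = 4179)
T(V) = V (T(V) = ((2*V)/((2*V)))*V = ((2*V)*(1/(2*V)))*V = 1*V = V)
k + T(-4) = 4179 - 4 = 4175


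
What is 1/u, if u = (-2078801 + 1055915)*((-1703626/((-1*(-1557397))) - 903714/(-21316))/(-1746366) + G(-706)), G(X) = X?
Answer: 4831245055736786/3488920045513708320997977 ≈ 1.3847e-9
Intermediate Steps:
u = 3488920045513708320997977/4831245055736786 (u = (-2078801 + 1055915)*((-1703626/((-1*(-1557397))) - 903714/(-21316))/(-1746366) - 706) = -1022886*((-1703626/1557397 - 903714*(-1/21316))*(-1/1746366) - 706) = -1022886*((-1703626*1/1557397 + 451857/10658)*(-1/1746366) - 706) = -1022886*((-1703626/1557397 + 451857/10658)*(-1/1746366) - 706) = -1022886*((685563490321/16598737226)*(-1/1746366) - 706) = -1022886*(-685563490321/28987470334420716 - 706) = -1022886*(-20465154741664515817/28987470334420716) = 3488920045513708320997977/4831245055736786 ≈ 7.2216e+8)
1/u = 1/(3488920045513708320997977/4831245055736786) = 4831245055736786/3488920045513708320997977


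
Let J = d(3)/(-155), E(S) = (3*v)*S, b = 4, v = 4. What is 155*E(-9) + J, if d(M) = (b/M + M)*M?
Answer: -2594713/155 ≈ -16740.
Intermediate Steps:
d(M) = M*(M + 4/M) (d(M) = (4/M + M)*M = (M + 4/M)*M = M*(M + 4/M))
E(S) = 12*S (E(S) = (3*4)*S = 12*S)
J = -13/155 (J = (4 + 3**2)/(-155) = (4 + 9)*(-1/155) = 13*(-1/155) = -13/155 ≈ -0.083871)
155*E(-9) + J = 155*(12*(-9)) - 13/155 = 155*(-108) - 13/155 = -16740 - 13/155 = -2594713/155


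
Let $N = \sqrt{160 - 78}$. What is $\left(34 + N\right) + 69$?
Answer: $103 + \sqrt{82} \approx 112.06$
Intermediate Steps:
$N = \sqrt{82} \approx 9.0554$
$\left(34 + N\right) + 69 = \left(34 + \sqrt{82}\right) + 69 = 103 + \sqrt{82}$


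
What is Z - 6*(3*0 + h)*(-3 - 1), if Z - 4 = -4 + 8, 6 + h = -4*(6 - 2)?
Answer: -520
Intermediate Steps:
h = -22 (h = -6 - 4*(6 - 2) = -6 - 4*4 = -6 - 16 = -22)
Z = 8 (Z = 4 + (-4 + 8) = 4 + 4 = 8)
Z - 6*(3*0 + h)*(-3 - 1) = 8 - 6*(3*0 - 22)*(-3 - 1) = 8 - 6*(0 - 22)*(-4) = 8 - 6*(-22)*(-4) = 8 - (-132)*(-4) = 8 - 1*528 = 8 - 528 = -520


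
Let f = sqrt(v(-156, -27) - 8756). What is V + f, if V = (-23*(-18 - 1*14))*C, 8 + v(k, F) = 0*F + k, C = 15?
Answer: 11040 + 2*I*sqrt(2230) ≈ 11040.0 + 94.446*I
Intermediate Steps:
v(k, F) = -8 + k (v(k, F) = -8 + (0*F + k) = -8 + (0 + k) = -8 + k)
f = 2*I*sqrt(2230) (f = sqrt((-8 - 156) - 8756) = sqrt(-164 - 8756) = sqrt(-8920) = 2*I*sqrt(2230) ≈ 94.446*I)
V = 11040 (V = -23*(-18 - 1*14)*15 = -23*(-18 - 14)*15 = -23*(-32)*15 = 736*15 = 11040)
V + f = 11040 + 2*I*sqrt(2230)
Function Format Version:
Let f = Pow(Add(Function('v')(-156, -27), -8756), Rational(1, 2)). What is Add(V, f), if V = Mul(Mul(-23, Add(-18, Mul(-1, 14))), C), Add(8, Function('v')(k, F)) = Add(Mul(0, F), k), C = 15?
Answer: Add(11040, Mul(2, I, Pow(2230, Rational(1, 2)))) ≈ Add(11040., Mul(94.446, I))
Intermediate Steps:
Function('v')(k, F) = Add(-8, k) (Function('v')(k, F) = Add(-8, Add(Mul(0, F), k)) = Add(-8, Add(0, k)) = Add(-8, k))
f = Mul(2, I, Pow(2230, Rational(1, 2))) (f = Pow(Add(Add(-8, -156), -8756), Rational(1, 2)) = Pow(Add(-164, -8756), Rational(1, 2)) = Pow(-8920, Rational(1, 2)) = Mul(2, I, Pow(2230, Rational(1, 2))) ≈ Mul(94.446, I))
V = 11040 (V = Mul(Mul(-23, Add(-18, Mul(-1, 14))), 15) = Mul(Mul(-23, Add(-18, -14)), 15) = Mul(Mul(-23, -32), 15) = Mul(736, 15) = 11040)
Add(V, f) = Add(11040, Mul(2, I, Pow(2230, Rational(1, 2))))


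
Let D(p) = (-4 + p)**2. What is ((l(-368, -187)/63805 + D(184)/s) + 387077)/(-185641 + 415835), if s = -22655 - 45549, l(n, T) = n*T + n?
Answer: 421116835878583/250437042826670 ≈ 1.6815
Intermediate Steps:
l(n, T) = n + T*n (l(n, T) = T*n + n = n + T*n)
s = -68204
((l(-368, -187)/63805 + D(184)/s) + 387077)/(-185641 + 415835) = ((-368*(1 - 187)/63805 + (-4 + 184)**2/(-68204)) + 387077)/(-185641 + 415835) = ((-368*(-186)*(1/63805) + 180**2*(-1/68204)) + 387077)/230194 = ((68448*(1/63805) + 32400*(-1/68204)) + 387077)*(1/230194) = ((68448/63805 - 8100/17051) + 387077)*(1/230194) = (650286348/1087939055 + 387077)*(1/230194) = (421116835878583/1087939055)*(1/230194) = 421116835878583/250437042826670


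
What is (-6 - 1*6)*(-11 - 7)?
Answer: 216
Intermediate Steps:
(-6 - 1*6)*(-11 - 7) = (-6 - 6)*(-18) = -12*(-18) = 216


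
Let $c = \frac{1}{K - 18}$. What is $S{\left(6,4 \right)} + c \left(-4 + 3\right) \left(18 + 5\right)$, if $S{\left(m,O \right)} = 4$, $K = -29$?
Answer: $\frac{211}{47} \approx 4.4894$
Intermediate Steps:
$c = - \frac{1}{47}$ ($c = \frac{1}{-29 - 18} = \frac{1}{-47} = - \frac{1}{47} \approx -0.021277$)
$S{\left(6,4 \right)} + c \left(-4 + 3\right) \left(18 + 5\right) = 4 - \frac{\left(-4 + 3\right) \left(18 + 5\right)}{47} = 4 - \frac{\left(-1\right) 23}{47} = 4 - - \frac{23}{47} = 4 + \frac{23}{47} = \frac{211}{47}$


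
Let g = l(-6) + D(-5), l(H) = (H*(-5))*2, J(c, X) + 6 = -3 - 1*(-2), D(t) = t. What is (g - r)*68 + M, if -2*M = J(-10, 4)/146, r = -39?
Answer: 1866471/292 ≈ 6392.0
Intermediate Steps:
J(c, X) = -7 (J(c, X) = -6 + (-3 - 1*(-2)) = -6 + (-3 + 2) = -6 - 1 = -7)
M = 7/292 (M = -(-7)/(2*146) = -½*(-7/146) = 7/292 ≈ 0.023973)
l(H) = -10*H (l(H) = -5*H*2 = -10*H)
g = 55 (g = -10*(-6) - 5 = 60 - 5 = 55)
(g - r)*68 + M = (55 - 1*(-39))*68 + 7/292 = (55 + 39)*68 + 7/292 = 94*68 + 7/292 = 6392 + 7/292 = 1866471/292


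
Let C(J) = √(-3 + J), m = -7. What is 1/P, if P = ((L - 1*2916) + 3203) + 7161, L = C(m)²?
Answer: 1/7438 ≈ 0.00013444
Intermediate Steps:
L = -10 (L = (√(-3 - 7))² = (√(-10))² = (I*√10)² = -10)
P = 7438 (P = ((-10 - 1*2916) + 3203) + 7161 = ((-10 - 2916) + 3203) + 7161 = (-2926 + 3203) + 7161 = 277 + 7161 = 7438)
1/P = 1/7438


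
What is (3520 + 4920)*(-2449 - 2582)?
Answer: -42461640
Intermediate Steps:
(3520 + 4920)*(-2449 - 2582) = 8440*(-5031) = -42461640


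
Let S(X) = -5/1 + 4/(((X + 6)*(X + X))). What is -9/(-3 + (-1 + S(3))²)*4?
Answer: -26244/23413 ≈ -1.1209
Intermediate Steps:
S(X) = -5 + 2/(X*(6 + X)) (S(X) = -5*1 + 4/(((6 + X)*(2*X))) = -5 + 4/((2*X*(6 + X))) = -5 + 4*(1/(2*X*(6 + X))) = -5 + 2/(X*(6 + X)))
-9/(-3 + (-1 + S(3))²)*4 = -9/(-3 + (-1 + (2 - 30*3 - 5*3²)/(3*(6 + 3)))²)*4 = -9/(-3 + (-1 + (⅓)*(2 - 90 - 5*9)/9)²)*4 = -9/(-3 + (-1 + (⅓)*(⅑)*(2 - 90 - 45))²)*4 = -9/(-3 + (-1 + (⅓)*(⅑)*(-133))²)*4 = -9/(-3 + (-1 - 133/27)²)*4 = -9/(-3 + (-160/27)²)*4 = -9/(-3 + 25600/729)*4 = -9/23413/729*4 = -9*729/23413*4 = -6561/23413*4 = -26244/23413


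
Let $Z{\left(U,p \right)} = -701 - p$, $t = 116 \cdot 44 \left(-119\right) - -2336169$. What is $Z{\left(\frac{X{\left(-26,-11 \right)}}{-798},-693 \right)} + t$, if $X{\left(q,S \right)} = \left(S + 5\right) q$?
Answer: $1728785$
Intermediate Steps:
$t = 1728793$ ($t = 5104 \left(-119\right) + 2336169 = -607376 + 2336169 = 1728793$)
$X{\left(q,S \right)} = q \left(5 + S\right)$ ($X{\left(q,S \right)} = \left(5 + S\right) q = q \left(5 + S\right)$)
$Z{\left(\frac{X{\left(-26,-11 \right)}}{-798},-693 \right)} + t = \left(-701 - -693\right) + 1728793 = \left(-701 + 693\right) + 1728793 = -8 + 1728793 = 1728785$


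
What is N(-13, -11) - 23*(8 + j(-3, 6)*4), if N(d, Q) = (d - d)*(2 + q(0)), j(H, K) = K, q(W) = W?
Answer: -736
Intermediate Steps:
N(d, Q) = 0 (N(d, Q) = (d - d)*(2 + 0) = 0*2 = 0)
N(-13, -11) - 23*(8 + j(-3, 6)*4) = 0 - 23*(8 + 6*4) = 0 - 23*(8 + 24) = 0 - 23*32 = 0 - 736 = -736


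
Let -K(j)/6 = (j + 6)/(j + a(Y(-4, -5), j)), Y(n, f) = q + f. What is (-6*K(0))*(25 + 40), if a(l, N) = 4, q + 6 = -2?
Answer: 3510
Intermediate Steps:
q = -8 (q = -6 - 2 = -8)
Y(n, f) = -8 + f
K(j) = -6*(6 + j)/(4 + j) (K(j) = -6*(j + 6)/(j + 4) = -6*(6 + j)/(4 + j))
(-6*K(0))*(25 + 40) = (-36*(-6 - 1*0)/(4 + 0))*(25 + 40) = -36*(-6 + 0)/4*65 = -36*(-6)/4*65 = -6*(-9)*65 = 54*65 = 3510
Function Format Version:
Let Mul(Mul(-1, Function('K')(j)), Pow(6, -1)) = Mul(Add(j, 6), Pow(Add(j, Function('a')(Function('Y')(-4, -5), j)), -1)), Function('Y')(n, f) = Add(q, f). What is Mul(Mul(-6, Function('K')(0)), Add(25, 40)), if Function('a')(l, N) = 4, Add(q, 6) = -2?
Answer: 3510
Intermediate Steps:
q = -8 (q = Add(-6, -2) = -8)
Function('Y')(n, f) = Add(-8, f)
Function('K')(j) = Mul(-6, Pow(Add(4, j), -1), Add(6, j)) (Function('K')(j) = Mul(-6, Mul(Add(j, 6), Pow(Add(j, 4), -1))) = Mul(-6, Mul(Add(6, j), Pow(Add(4, j), -1))) = Mul(-6, Mul(Pow(Add(4, j), -1), Add(6, j))) = Mul(-6, Pow(Add(4, j), -1), Add(6, j)))
Mul(Mul(-6, Function('K')(0)), Add(25, 40)) = Mul(Mul(-6, Mul(6, Pow(Add(4, 0), -1), Add(-6, Mul(-1, 0)))), Add(25, 40)) = Mul(Mul(-6, Mul(6, Pow(4, -1), Add(-6, 0))), 65) = Mul(Mul(-6, Mul(6, Rational(1, 4), -6)), 65) = Mul(Mul(-6, -9), 65) = Mul(54, 65) = 3510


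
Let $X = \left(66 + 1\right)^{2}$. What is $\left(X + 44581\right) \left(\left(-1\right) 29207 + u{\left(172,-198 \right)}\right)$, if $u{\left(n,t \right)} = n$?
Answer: $-1424747450$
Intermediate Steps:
$X = 4489$ ($X = 67^{2} = 4489$)
$\left(X + 44581\right) \left(\left(-1\right) 29207 + u{\left(172,-198 \right)}\right) = \left(4489 + 44581\right) \left(\left(-1\right) 29207 + 172\right) = 49070 \left(-29207 + 172\right) = 49070 \left(-29035\right) = -1424747450$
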